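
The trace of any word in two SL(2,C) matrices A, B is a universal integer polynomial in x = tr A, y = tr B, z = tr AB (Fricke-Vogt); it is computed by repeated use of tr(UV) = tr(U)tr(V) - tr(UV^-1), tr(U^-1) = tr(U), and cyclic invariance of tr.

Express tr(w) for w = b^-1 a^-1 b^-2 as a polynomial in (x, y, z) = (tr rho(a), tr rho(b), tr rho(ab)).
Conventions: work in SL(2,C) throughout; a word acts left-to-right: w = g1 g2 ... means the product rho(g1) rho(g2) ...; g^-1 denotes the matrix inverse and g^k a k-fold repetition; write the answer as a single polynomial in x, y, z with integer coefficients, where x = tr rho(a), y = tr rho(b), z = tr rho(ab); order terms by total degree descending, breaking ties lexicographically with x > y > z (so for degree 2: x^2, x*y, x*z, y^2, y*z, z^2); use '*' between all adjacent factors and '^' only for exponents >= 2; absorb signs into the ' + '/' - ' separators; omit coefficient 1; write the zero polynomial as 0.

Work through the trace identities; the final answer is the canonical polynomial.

trace(b^-1) = trace(b) = y
and trace(b^-2) = trace(b^-1)*trace(b) - trace(1) = y^2 - 2
trace(b^-3) = trace(b^-2)*trace(b) - trace(b^-1) = y^3 - 3*y
trace(a b^-1) = trace(a)*trace(b) - trace(a b) = x*y - z
and trace(b^-1 a b^-1) = trace(a b^-1)*trace(b) - trace(a) = x*y^2 - y*z - x
trace(b^-3 a) = trace(b^-1 a b^-1)*trace(b) - trace(b^-1 a) = x*y^3 - y^2*z - 2*x*y + z
trace(b^-1 a^-1 b^-2) = trace(b^-3)*trace(a) - trace(b^-3 a) = y^2*z - x*y - z

y^2*z - x*y - z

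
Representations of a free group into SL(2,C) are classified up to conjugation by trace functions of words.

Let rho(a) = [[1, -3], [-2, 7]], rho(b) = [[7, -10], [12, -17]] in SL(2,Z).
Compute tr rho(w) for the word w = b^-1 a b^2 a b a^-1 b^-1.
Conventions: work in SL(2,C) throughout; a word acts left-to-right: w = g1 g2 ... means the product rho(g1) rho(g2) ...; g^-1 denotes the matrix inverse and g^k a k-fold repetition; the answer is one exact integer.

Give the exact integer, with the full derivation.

rho(b^-1) = [[-17, 10], [-12, 7]]
... * rho(a) = [[1, -3], [-2, 7]]  ->  [[-37, 121], [-26, 85]]
... * rho(b) = [[7, -10], [12, -17]]  ->  [[1193, -1687], [838, -1185]]
... * rho(b) = [[7, -10], [12, -17]]  ->  [[-11893, 16749], [-8354, 11765]]
... * rho(a) = [[1, -3], [-2, 7]]  ->  [[-45391, 152922], [-31884, 107417]]
... * rho(b) = [[7, -10], [12, -17]]  ->  [[1517327, -2145764], [1065816, -1507249]]
... * rho(a^-1) = [[7, 3], [2, 1]]  ->  [[6329761, 2406217], [4446214, 1690199]]
... * rho(b^-1) = [[-17, 10], [-12, 7]]  ->  [[-136480541, 80141129], [-95868026, 56293533]]
tr = -136480541 + 56293533 = -80187008

-80187008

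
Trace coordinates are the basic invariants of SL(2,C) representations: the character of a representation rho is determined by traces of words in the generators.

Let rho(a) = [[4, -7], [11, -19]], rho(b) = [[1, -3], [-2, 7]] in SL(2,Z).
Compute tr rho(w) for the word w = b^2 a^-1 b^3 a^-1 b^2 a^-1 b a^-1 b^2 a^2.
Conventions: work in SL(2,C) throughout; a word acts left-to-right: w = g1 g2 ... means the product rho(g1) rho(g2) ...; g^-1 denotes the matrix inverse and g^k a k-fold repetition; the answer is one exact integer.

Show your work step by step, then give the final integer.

52629504481345

rho(b) = [[1, -3], [-2, 7]]
... * rho(b) = [[1, -3], [-2, 7]]  ->  [[7, -24], [-16, 55]]
... * rho(a^-1) = [[-19, 7], [-11, 4]]  ->  [[131, -47], [-301, 108]]
... * rho(b) = [[1, -3], [-2, 7]]  ->  [[225, -722], [-517, 1659]]
... * rho(b) = [[1, -3], [-2, 7]]  ->  [[1669, -5729], [-3835, 13164]]
... * rho(b) = [[1, -3], [-2, 7]]  ->  [[13127, -45110], [-30163, 103653]]
... * rho(a^-1) = [[-19, 7], [-11, 4]]  ->  [[246797, -88551], [-567086, 203471]]
... * rho(b) = [[1, -3], [-2, 7]]  ->  [[423899, -1360248], [-974028, 3125555]]
... * rho(b) = [[1, -3], [-2, 7]]  ->  [[3144395, -10793433], [-7225138, 24800969]]
... * rho(a^-1) = [[-19, 7], [-11, 4]]  ->  [[58984258, -21162967], [-135533037, 48627910]]
... * rho(b) = [[1, -3], [-2, 7]]  ->  [[101310192, -325093543], [-232788857, 746994481]]
... * rho(a^-1) = [[-19, 7], [-11, 4]]  ->  [[1651135325, -591202828], [-3793951008, 1358455925]]
... * rho(b) = [[1, -3], [-2, 7]]  ->  [[2833540981, -9091825771], [-6510862858, 20891044499]]
... * rho(b) = [[1, -3], [-2, 7]]  ->  [[21017192523, -72143403340], [-48292951856, 165769900067]]
... * rho(a) = [[4, -7], [11, -19]]  ->  [[-709508666648, 1223604315799], [1630297093313, -2811577438281]]
... * rho(a) = [[4, -7], [11, -19]]  ->  [[10621612807197, -18281921333645], [-24406163447839, 42007891674148]]
tr = 10621612807197 + 42007891674148 = 52629504481345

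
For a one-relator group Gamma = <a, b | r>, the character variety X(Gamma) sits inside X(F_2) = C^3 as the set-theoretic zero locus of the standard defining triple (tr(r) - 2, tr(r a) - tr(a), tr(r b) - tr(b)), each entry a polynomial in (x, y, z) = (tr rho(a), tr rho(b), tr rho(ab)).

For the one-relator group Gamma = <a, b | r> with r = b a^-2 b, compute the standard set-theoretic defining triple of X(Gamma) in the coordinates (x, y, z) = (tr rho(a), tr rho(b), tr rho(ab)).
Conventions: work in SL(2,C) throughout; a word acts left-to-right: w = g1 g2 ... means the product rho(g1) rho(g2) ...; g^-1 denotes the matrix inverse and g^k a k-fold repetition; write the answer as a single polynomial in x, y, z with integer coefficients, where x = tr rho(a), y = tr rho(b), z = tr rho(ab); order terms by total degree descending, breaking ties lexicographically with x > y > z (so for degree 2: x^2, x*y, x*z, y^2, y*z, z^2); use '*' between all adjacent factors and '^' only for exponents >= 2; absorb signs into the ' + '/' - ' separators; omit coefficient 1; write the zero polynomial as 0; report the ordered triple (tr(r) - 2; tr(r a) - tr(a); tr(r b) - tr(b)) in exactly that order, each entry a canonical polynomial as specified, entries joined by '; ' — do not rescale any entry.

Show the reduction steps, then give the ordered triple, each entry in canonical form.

x^2*y^2 - x*y*z - x^2 - y^2; x^2*y*z - x^3 - x*z^2 - y*z + 2*x; x^2*y^3 - x*y^2*z - 2*x^2*y - y^3 + x*z + 2*y

trace(b^2) = trace(b)*trace(b) - trace(1)  (reduce the b square) = y^2 - 2
trace(b^2 a) = trace(b)*trace(a b) - trace(a)  (reduce the b square) = y*z - x
trace(a^-1 b^2) = trace(b^2)*trace(a) - trace(b^2 a)  (eliminate a^-1) = x*y^2 - y*z - x
trace(b a^-2 b) = trace(a^-1 b^2)*trace(a) - trace(a^-1 b^2 a)  (eliminate a^-1) = x^2*y^2 - x*y*z - x^2 - y^2 + 2
trace(b a b a) = trace(b a)*trace(b a) - trace(1)  (split on b) = z^2 - 2
trace(a^-1 b a b) = trace(b a b)*trace(a) - trace(b a b a)  (eliminate a^-1) = x*y*z - x^2 - z^2 + 2
trace(b a^-2 b a) = trace(a^-1 b a b)*trace(a) - trace(a^-1 b a b a)  (eliminate a^-1) = x^2*y*z - x^3 - x*z^2 - y*z + 3*x
trace(b^3) = trace(b)*trace(b^2) - trace(b)  (reduce the b square) = y^3 - 3*y
trace(b^3 a) = trace(b)*trace(a b^2) - trace(a b)  (reduce the b square) = y^2*z - x*y - z
trace(a^-1 b^3) = trace(b^3)*trace(a) - trace(b^3 a)  (eliminate a^-1) = x*y^3 - y^2*z - 2*x*y + z
trace(b a^-2 b^2) = trace(a^-1 b^3)*trace(a) - trace(a^-1 b^3 a)  (eliminate a^-1) = x^2*y^3 - x*y^2*z - 2*x^2*y - y^3 + x*z + 3*y
assemble the triple (trace(r) - 2; trace(r a) - x; trace(r b) - y)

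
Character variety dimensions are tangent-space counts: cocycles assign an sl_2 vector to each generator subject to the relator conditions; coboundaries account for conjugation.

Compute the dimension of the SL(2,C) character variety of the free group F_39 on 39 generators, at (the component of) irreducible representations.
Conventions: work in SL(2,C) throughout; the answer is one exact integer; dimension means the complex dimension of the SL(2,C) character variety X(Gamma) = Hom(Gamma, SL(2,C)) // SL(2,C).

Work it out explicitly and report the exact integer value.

114

Here Gamma is free of rank 39 — no relator constrains a cocycle.
Z^1(Gamma, Ad rho) = (sl_2)^39: a cocycle is a free choice of one sl_2 vector per generator, so dim Z^1 = 3*39 = 117.
dim B^1 = 3: the coboundary map is injective because an irreducible image has centralizer 0 in sl_2.
dim X = dim H^1 = dim Z^1 - dim B^1 = 117 - 3 = 114.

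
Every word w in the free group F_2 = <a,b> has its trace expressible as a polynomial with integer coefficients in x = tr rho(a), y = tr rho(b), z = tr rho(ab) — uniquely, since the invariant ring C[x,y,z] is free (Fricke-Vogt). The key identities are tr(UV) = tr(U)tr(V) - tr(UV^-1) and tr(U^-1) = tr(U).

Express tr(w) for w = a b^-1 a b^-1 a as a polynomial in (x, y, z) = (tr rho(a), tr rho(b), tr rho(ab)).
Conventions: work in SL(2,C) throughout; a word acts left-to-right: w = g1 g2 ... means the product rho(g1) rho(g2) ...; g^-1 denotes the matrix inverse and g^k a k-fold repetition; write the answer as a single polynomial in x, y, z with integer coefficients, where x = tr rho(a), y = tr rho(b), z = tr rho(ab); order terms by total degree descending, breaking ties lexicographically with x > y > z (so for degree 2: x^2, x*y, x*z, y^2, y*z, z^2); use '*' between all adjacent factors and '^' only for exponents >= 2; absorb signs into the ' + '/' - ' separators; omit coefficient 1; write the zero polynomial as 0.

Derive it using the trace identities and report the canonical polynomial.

tr(a^2) = tr(a) tr(a) - tr(1)  (reduce the a square) = x^2 - 2
tr(a^3) = tr(a) tr(a^2) - tr(a)  (reduce the a square) = x^3 - 3*x
tr(a b a) = tr(a) tr(b a) - tr(b)  (reduce the a square) = x*z - y
tr(a^3 b) = tr(a) tr(a b a) - tr(a b)  (reduce the a square) = x^2*z - x*y - z
tr(a b^-1 a^2) = tr(a^3) tr(b) - tr(a^3 b)  (eliminate b^-1) = x^3*y - x^2*z - 2*x*y + z
tr(b a b a) = tr(a b) tr(a b) - tr(1)  (split on a) = z^2 - 2
tr(b a b) = tr(b) tr(a b) - tr(a)  (reduce the b square) = y*z - x
tr(a^2 b a b) = tr(a) tr(b a b a) - tr(b a b)  (reduce the a square) = x*z^2 - y*z - x
next, tr(a b^-1 a^2 b) = tr(a^2 b a) tr(b) - tr(a^2 b a b)  (eliminate b^-1) = x^2*y*z - x*y^2 - x*z^2 + x
tr(a b^-1 a b^-1 a) = tr(a b^-1 a^2) tr(b) - tr(a b^-1 a^2 b)  (eliminate b^-1) = x^3*y^2 - 2*x^2*y*z - x*y^2 + x*z^2 + y*z - x

x^3*y^2 - 2*x^2*y*z - x*y^2 + x*z^2 + y*z - x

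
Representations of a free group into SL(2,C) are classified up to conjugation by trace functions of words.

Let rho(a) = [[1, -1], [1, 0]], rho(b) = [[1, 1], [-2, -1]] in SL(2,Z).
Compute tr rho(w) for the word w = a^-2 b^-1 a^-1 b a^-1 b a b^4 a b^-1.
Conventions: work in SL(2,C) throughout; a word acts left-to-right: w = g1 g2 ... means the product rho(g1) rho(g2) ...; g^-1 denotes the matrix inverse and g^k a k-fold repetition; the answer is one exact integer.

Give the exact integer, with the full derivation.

rho(a^-1) = [[0, 1], [-1, 1]]
... * rho(a^-1) = [[0, 1], [-1, 1]]  ->  [[-1, 1], [-1, 0]]
... * rho(b^-1) = [[-1, -1], [2, 1]]  ->  [[3, 2], [1, 1]]
... * rho(a^-1) = [[0, 1], [-1, 1]]  ->  [[-2, 5], [-1, 2]]
... * rho(b) = [[1, 1], [-2, -1]]  ->  [[-12, -7], [-5, -3]]
... * rho(a^-1) = [[0, 1], [-1, 1]]  ->  [[7, -19], [3, -8]]
... * rho(b) = [[1, 1], [-2, -1]]  ->  [[45, 26], [19, 11]]
... * rho(a) = [[1, -1], [1, 0]]  ->  [[71, -45], [30, -19]]
... * rho(b) = [[1, 1], [-2, -1]]  ->  [[161, 116], [68, 49]]
... * rho(b) = [[1, 1], [-2, -1]]  ->  [[-71, 45], [-30, 19]]
... * rho(b) = [[1, 1], [-2, -1]]  ->  [[-161, -116], [-68, -49]]
... * rho(b) = [[1, 1], [-2, -1]]  ->  [[71, -45], [30, -19]]
... * rho(a) = [[1, -1], [1, 0]]  ->  [[26, -71], [11, -30]]
... * rho(b^-1) = [[-1, -1], [2, 1]]  ->  [[-168, -97], [-71, -41]]
tr = -168 + -41 = -209

-209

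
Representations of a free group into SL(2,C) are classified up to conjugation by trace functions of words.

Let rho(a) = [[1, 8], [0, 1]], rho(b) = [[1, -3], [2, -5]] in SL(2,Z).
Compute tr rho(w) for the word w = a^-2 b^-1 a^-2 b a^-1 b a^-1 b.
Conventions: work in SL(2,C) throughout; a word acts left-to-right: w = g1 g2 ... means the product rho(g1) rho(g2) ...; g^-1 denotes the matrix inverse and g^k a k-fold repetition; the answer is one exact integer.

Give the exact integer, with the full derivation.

-406898

rho(a^-1) = [[1, -8], [0, 1]]
... * rho(a^-1) = [[1, -8], [0, 1]]  ->  [[1, -16], [0, 1]]
... * rho(b^-1) = [[-5, 3], [-2, 1]]  ->  [[27, -13], [-2, 1]]
... * rho(a^-1) = [[1, -8], [0, 1]]  ->  [[27, -229], [-2, 17]]
... * rho(a^-1) = [[1, -8], [0, 1]]  ->  [[27, -445], [-2, 33]]
... * rho(b) = [[1, -3], [2, -5]]  ->  [[-863, 2144], [64, -159]]
... * rho(a^-1) = [[1, -8], [0, 1]]  ->  [[-863, 9048], [64, -671]]
... * rho(b) = [[1, -3], [2, -5]]  ->  [[17233, -42651], [-1278, 3163]]
... * rho(a^-1) = [[1, -8], [0, 1]]  ->  [[17233, -180515], [-1278, 13387]]
... * rho(b) = [[1, -3], [2, -5]]  ->  [[-343797, 850876], [25496, -63101]]
tr = -343797 + -63101 = -406898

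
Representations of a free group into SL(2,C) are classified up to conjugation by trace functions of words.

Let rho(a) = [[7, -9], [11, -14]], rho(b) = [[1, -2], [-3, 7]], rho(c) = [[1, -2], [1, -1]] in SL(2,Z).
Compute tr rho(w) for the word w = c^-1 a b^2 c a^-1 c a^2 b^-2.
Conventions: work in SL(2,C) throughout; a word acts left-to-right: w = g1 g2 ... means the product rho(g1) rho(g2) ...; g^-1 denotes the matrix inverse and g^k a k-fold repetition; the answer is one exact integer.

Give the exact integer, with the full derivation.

rho(c^-1) = [[-1, 2], [-1, 1]]
... * rho(a) = [[7, -9], [11, -14]]  ->  [[15, -19], [4, -5]]
... * rho(b) = [[1, -2], [-3, 7]]  ->  [[72, -163], [19, -43]]
... * rho(b) = [[1, -2], [-3, 7]]  ->  [[561, -1285], [148, -339]]
... * rho(c) = [[1, -2], [1, -1]]  ->  [[-724, 163], [-191, 43]]
... * rho(a^-1) = [[-14, 9], [-11, 7]]  ->  [[8343, -5375], [2201, -1418]]
... * rho(c) = [[1, -2], [1, -1]]  ->  [[2968, -11311], [783, -2984]]
... * rho(a) = [[7, -9], [11, -14]]  ->  [[-103645, 131642], [-27343, 34729]]
... * rho(a) = [[7, -9], [11, -14]]  ->  [[722547, -910183], [190618, -240119]]
... * rho(b^-1) = [[7, 2], [3, 1]]  ->  [[2327280, 534911], [613969, 141117]]
... * rho(b^-1) = [[7, 2], [3, 1]]  ->  [[17895693, 5189471], [4721134, 1369055]]
tr = 17895693 + 1369055 = 19264748

19264748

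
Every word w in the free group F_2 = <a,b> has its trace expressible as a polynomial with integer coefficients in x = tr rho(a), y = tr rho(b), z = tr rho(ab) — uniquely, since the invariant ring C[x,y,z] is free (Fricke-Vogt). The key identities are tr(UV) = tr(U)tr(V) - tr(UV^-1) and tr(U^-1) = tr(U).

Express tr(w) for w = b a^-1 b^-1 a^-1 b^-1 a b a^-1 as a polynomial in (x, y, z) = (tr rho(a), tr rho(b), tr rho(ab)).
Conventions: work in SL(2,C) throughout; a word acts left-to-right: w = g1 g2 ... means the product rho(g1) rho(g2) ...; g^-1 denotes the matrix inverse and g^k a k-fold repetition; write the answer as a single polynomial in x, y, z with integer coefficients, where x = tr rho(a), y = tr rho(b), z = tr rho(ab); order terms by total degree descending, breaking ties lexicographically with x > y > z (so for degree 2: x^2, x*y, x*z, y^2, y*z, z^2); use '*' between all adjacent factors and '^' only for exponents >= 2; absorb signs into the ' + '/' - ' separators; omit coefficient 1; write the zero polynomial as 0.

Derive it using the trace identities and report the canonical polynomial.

tr(b a^-1) = tr(b) * tr(a) - tr(b a)   [inverse elimination on a] = x*y - z
tr(b a b) = tr(b) * tr(a b) - tr(a)   [square of b] = y*z - x
reduce: tr(b a b a) = tr(b a) * tr(b a) - tr(1)   [split at a repeated b] = z^2 - 2
reduce: tr(a^-1 b a b) = tr(b a b) * tr(a) - tr(b a b a)   [inverse elimination on a] = x*y*z - x^2 - z^2 + 2
tr(b a b^2) = tr(b) * tr(b a b) - tr(b a)   [square of b] = y^2*z - x*y - z
so tr(a b a) = tr(a) * tr(b a) - tr(b)   [square of a] = x*z - y
tr(a b^2 a b) = tr(b) * tr(a b a b) - tr(a b a)   [square of b] = y*z^2 - x*z - y
reduce: tr(b^2) = tr(b) * tr(b) - tr(1)   [square of b] = y^2 - 2
so tr(a b^2 a) = tr(a) * tr(b^2 a) - tr(b^2)   [square of a] = x*y*z - x^2 - y^2 + 2
tr(b a b^2 a b) = tr(b) * tr(a b^2 a b) - tr(a b^2 a)   [square of b] = y^2*z^2 - 2*x*y*z + x^2 - 2
reduce: tr(a b a b a b) = tr(a b) * tr(a b a b) - tr(a^-1 b^-1)   [split at a repeated a] = z^3 - 3*z
tr(a b a b a) = tr(a) * tr(b a b a) - tr(b a b)   [square of a] = x*z^2 - y*z - x
tr(b a b^2 a b a) = tr(b) * tr(a b a b a b) - tr(a b a b a)   [square of b] = y*z^3 - x*z^2 - 2*y*z + x
reduce: tr(a^-1 b a b^2 a b) = tr(b a b^2 a b) * tr(a) - tr(b a b^2 a b a)   [inverse elimination on a] = x*y^2*z^2 - 2*x^2*y*z - y*z^3 + x^3 + x*z^2 + 2*y*z - 3*x
so tr(b^-1 a^-1 b a b^2 a) = tr(a^-1 b a b^2 a) * tr(b) - tr(a^-1 b a b^2 a b)   [inverse elimination on b] = -x*y^2*z^2 + 2*x^2*y*z + y^3*z + y*z^3 - x^3 - x*y^2 - x*z^2 - 3*y*z + 3*x
tr(a b^2 a^-1 b^-1 a^-1 b) = tr(b^-1 a^-1 b a b^2) * tr(a) - tr(b^-1 a^-1 b a b^2 a)   [inverse elimination on a] = x*y^2*z^2 - x^2*y*z - y^3*z - y*z^3 + x*y^2 + 3*y*z - x
tr(b a^-1 b^-1 a^-1 b^-1 a b) = tr(a b^2 a^-1 b^-1 a^-1) * tr(b) - tr(a b^2 a^-1 b^-1 a^-1 b)   [inverse elimination on b] = -x*y^2*z^2 + x^2*y*z + y^3*z + y*z^3 - 4*y*z + x
so tr(a b a b a b^-1) = tr(a b a b a) * tr(b) - tr(a b a b a b)   [inverse elimination on b] = x*y*z^2 - y^2*z - z^3 - x*y + 3*z
tr(b^-1 a b a b a b^-1) = tr(a b a b a b^-1) * tr(b) - tr(a b a b a)   [inverse elimination on b] = x*y^2*z^2 - y^3*z - y*z^3 - x*y^2 - x*z^2 + 4*y*z + x
tr(a^2 b a b a) = tr(a) * tr(a b a b a) - tr(a b a b)   [square of a] = x^2*z^2 - x*y*z - x^2 - z^2 + 2
tr(a^2 b a b a b) = tr(a) * tr(b a b a b a) - tr(b a b a b)   [square of a] = x*z^3 - y*z^2 - 2*x*z + y
reduce: tr(a b a b a b^-1 a) = tr(a^2 b a b a) * tr(b) - tr(a^2 b a b a b)   [inverse elimination on b] = x^2*y*z^2 - x*y^2*z - x*z^3 - x^2*y + 2*x*z + y
tr(a b a b a b a b) = tr(b a b a b a) * tr(b a) - tr(a b a b)   [split at a repeated b] = z^4 - 4*z^2 + 2
reduce: tr(a b a b a b^-1 a b) = tr(a b a b a b a) * tr(b) - tr(a b a b a b a b)   [inverse elimination on b] = x*y*z^3 - y^2*z^2 - z^4 - 2*x*y*z + y^2 + 4*z^2 - 2
so tr(b^-1 a b a b a b^-1 a) = tr(a b a b a b^-1 a) * tr(b) - tr(a b a b a b^-1 a b)   [inverse elimination on b] = x^2*y^2*z^2 - x*y^3*z - 2*x*y*z^3 - x^2*y^2 + y^2*z^2 + z^4 + 4*x*y*z - 4*z^2 + 2
so tr(b^-1 a^-1 b^-1 a b a b a) = tr(b^-1 a b a b a b^-1) * tr(a) - tr(b^-1 a b a b a b^-1 a)   [inverse elimination on a] = x*y*z^3 - x^2*z^2 - y^2*z^2 - z^4 + x^2 + 4*z^2 - 2
tr(b a^-1 b^-1 a^-1 b^-1 a b a) = tr(b^-1 a^-1 b^-1 a b a b) * tr(a) - tr(b^-1 a^-1 b^-1 a b a b a)   [inverse elimination on a] = -x*y*z^3 + x^2*z^2 + y^2*z^2 + z^4 - 4*z^2 + 2
reduce: tr(b a^-1 b^-1 a^-1 b^-1 a b a^-1) = tr(b a^-1 b^-1 a^-1 b^-1 a b) * tr(a) - tr(b a^-1 b^-1 a^-1 b^-1 a b a)   [inverse elimination on a] = -x^2*y^2*z^2 + x^3*y*z + x*y^3*z + 2*x*y*z^3 - x^2*z^2 - y^2*z^2 - z^4 - 4*x*y*z + x^2 + 4*z^2 - 2

-x^2*y^2*z^2 + x^3*y*z + x*y^3*z + 2*x*y*z^3 - x^2*z^2 - y^2*z^2 - z^4 - 4*x*y*z + x^2 + 4*z^2 - 2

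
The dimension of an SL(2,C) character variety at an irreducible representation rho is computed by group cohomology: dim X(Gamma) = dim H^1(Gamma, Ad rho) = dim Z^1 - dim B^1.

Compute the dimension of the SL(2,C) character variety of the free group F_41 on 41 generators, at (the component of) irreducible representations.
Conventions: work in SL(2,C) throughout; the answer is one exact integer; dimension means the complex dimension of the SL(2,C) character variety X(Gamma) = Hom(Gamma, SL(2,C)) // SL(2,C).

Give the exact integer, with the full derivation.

The free group F_41: 41 generators, no relators.
A cocycle picks one sl_2 vector per generator freely, giving dim Z^1 = 3*41 = 123.
Irreducibility makes the coboundary map sl_2 -> Z^1 injective (trivial centralizer), so dim B^1 = 3.
dim H^1 = 123 - 3 = 120, which is dim X.

120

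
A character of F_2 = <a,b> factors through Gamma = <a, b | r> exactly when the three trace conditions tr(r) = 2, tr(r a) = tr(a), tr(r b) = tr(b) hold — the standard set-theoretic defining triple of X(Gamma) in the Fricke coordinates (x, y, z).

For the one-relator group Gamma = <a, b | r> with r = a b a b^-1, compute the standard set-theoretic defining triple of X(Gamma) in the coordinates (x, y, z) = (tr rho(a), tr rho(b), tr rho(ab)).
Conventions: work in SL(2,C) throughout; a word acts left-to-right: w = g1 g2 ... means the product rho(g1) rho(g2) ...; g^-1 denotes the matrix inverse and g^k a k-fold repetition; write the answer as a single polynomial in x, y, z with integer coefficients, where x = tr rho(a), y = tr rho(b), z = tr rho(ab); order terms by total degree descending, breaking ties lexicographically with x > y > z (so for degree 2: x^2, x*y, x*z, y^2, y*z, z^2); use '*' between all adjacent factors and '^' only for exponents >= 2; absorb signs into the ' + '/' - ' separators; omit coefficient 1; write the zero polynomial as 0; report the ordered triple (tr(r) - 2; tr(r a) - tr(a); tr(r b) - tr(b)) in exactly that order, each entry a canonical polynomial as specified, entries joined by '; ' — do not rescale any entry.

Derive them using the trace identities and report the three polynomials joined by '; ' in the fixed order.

x*y*z - y^2 - z^2; x^2*y*z - x*y^2 - x*z^2; x*z - 2*y

so tr(a b a) = tr(a) tr(b a) - tr(b) = x*z - y
reduce: tr(a b a b) = tr(a b) tr(a b) - tr(1) = z^2 - 2
reduce: tr(a b a b^-1) = tr(a b a) tr(b) - tr(a b a b) = x*y*z - y^2 - z^2 + 2
so tr(a^2 b a) = tr(a) tr(b a^2) - tr(b a)   [square of a] = x^2*z - x*y - z
reduce: tr(b a b) = tr(b) tr(a b) - tr(a)   [square of b] = y*z - x
tr(a^2 b a b) = tr(a) tr(b a b a) - tr(b a b)   [square of a] = x*z^2 - y*z - x
tr(a b a b^-1 a) = tr(a^2 b a) tr(b) - tr(a^2 b a b)   [inverse elimination on b] = x^2*y*z - x*y^2 - x*z^2 + x
assemble the triple (tr(r) - 2; tr(r a) - x; tr(r b) - y)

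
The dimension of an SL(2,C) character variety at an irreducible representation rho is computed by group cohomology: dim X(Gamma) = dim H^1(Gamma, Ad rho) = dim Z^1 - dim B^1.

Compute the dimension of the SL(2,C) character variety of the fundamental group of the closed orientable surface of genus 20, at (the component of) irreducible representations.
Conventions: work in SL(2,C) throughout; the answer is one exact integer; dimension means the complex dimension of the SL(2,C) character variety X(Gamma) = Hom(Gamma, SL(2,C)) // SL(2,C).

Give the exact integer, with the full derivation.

pi_1 of the closed genus-20 surface has 40 generators bound by the single product-of-commutators relator.
A cocycle assigns one sl_2 vector per generator subject to the relator condition d_2(z) = 0: dim of the unconstrained space is 3*2g = 120.
d_2 is surjective at irreducible rho (its cokernel H^2 is dual to H^0 = 0), so dim Z^1 = 120 - 3 = 117.
As always at irreducible rho, dim B^1 = 3.
dim H^1 = 117 - 3 = 114 = dim X.

114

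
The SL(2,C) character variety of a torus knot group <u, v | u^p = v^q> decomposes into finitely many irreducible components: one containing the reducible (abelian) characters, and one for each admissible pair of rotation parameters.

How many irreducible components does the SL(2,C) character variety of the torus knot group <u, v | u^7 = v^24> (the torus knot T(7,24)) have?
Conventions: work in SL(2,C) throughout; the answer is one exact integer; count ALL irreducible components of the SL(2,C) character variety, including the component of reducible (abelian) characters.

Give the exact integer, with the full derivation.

For T(7,24): irreducibility forces the central element u^7 = v^24 to one of +I, -I.
So on each irreducible component the traces are pinned: tr(u) = 2*cos(pi*alpha/7) with 1 <= alpha <= 6, tr(v) = 2*cos(pi*beta/24) with 1 <= beta <= 23.
Consistency of u^7 = (-1)^alpha I with v^24 = (-1)^beta I forces alpha = beta (mod 2).
count pairs: odd alpha (3 choices) x odd beta (12), plus even alpha (3) x even beta (11): 3*12 + 3*11 = 69.
components with irreducible characters: 69; plus the single component of reducible (abelian) characters: total 70.

70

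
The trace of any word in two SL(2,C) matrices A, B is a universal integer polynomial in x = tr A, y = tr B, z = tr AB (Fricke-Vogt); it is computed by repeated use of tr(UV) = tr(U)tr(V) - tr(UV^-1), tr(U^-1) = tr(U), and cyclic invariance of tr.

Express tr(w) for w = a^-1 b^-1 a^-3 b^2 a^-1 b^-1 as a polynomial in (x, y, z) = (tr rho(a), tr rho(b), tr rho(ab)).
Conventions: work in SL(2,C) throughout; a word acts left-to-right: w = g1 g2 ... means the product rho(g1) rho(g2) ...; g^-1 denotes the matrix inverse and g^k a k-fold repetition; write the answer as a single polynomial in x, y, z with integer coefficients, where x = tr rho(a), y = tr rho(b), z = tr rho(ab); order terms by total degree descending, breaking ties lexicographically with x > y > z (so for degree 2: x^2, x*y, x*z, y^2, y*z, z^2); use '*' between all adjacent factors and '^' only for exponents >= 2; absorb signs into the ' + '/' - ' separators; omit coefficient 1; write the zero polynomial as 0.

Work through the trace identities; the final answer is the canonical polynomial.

and tr(a^-1) = tr(a) = x
tr(a^-2) = tr(a^-1) tr(a) - tr(1) = x^2 - 2
tr(b^2 a) = tr(b) tr(a b) - tr(a) = y*z - x
tr(b^2) = tr(b) tr(b) - tr(1) = y^2 - 2
tr(a b^2 a) = tr(a) tr(b^2 a) - tr(b^2) = x*y*z - x^2 - y^2 + 2
tr(a b a b) = tr(b a) tr(b a) - tr(1) = z^2 - 2
tr(a b a) = tr(a) tr(b a) - tr(b) = x*z - y
next, tr(a b^2 a b) = tr(b) tr(a b a b) - tr(a b a) = y*z^2 - x*z - y
next, tr(b^2 a b^-1 a) = tr(a b^2 a) tr(b) - tr(a b^2 a b) = x*y^2*z - x^2*y - y^3 - y*z^2 + x*z + 3*y
next, tr(a^-1 b^2 a b^-1) = tr(b^2 a b^-1) tr(a) - tr(b^2 a b^-1 a) = -x*y^2*z + x^2*y + y^3 + y*z^2 - 3*y
next, tr(a^-1 b^2 a b^-2) = tr(a^-1 b^2 a b^-1) tr(b) - tr(a^-1 b^2 a) = -x*y^3*z + x^2*y^2 + y^4 + y^2*z^2 - 4*y^2 + 2
tr(b^-2 a^-2 b^2 a) = tr(a^-1 b^2 a b^-2) tr(a) - tr(a^-1 b^2 a b^-2 a) = -x^2*y^3*z + x^3*y^2 + x*y^4 + x*y^2*z^2 - 4*x*y^2 + x
and tr(b^-1 a^-2 b^2 a^-1 b^-1) = tr(b^-2 a^-2 b^2) tr(a) - tr(b^-2 a^-2 b^2 a) = x^2*y^3*z - x^3*y^2 - x*y^4 - x*y^2*z^2 + x^3 + 4*x*y^2 - 3*x
next, tr(b a^-1) = tr(b) tr(a) - tr(b a) = x*y - z
next, tr(a^-2 b) = tr(b a^-1) tr(a) - tr(b) = x^2*y - x*z - y
tr(b a^-1 b a) = tr(b a b) tr(a) - tr(b a b a) = x*y*z - x^2 - z^2 + 2
tr(b^3 a) = tr(b) tr(a b^2) - tr(a b) = y^2*z - x*y - z
tr(b^3) = tr(b) tr(b^2) - tr(b) = y^3 - 3*y
next, tr(a b^3 a) = tr(a) tr(b^3 a) - tr(b^3) = x*y^2*z - x^2*y - y^3 - x*z + 3*y
and tr(a b^3 a b) = tr(b) tr(a b a b^2) - tr(a b a b) = y^2*z^2 - x*y*z - y^2 - z^2 + 2
next, tr(b a b^-1 a b^2) = tr(a b^3 a) tr(b) - tr(a b^3 a b) = x*y^3*z - x^2*y^2 - y^4 - y^2*z^2 + 4*y^2 + z^2 - 2
next, tr(a b a^2 b) = tr(a) tr(b a b a) - tr(b a b) = x*z^2 - y*z - x
tr(a b a^2) = tr(a) tr(a b a) - tr(a b) = x^2*z - x*y - z
tr(a b^2 a b a) = tr(b) tr(a b a^2 b) - tr(a b a^2) = x*y*z^2 - x^2*z - y^2*z + z
next, tr(a b a b a b) = tr(a b) tr(a b a b) - tr(a^-1 b^-1) = z^3 - 3*z
next, tr(a b^2 a b a b) = tr(b) tr(a b a b a b) - tr(a b a b a) = y*z^3 - x*z^2 - 2*y*z + x
tr(b a b^-1 a b^2 a) = tr(a b^2 a b a) tr(b) - tr(a b^2 a b a b) = x*y^2*z^2 - x^2*y*z - y^3*z - y*z^3 + x*z^2 + 3*y*z - x
tr(b^2 a^-1 b a b^-1 a) = tr(b a b^-1 a b^2) tr(a) - tr(b a b^-1 a b^2 a) = x^2*y^3*z - x^3*y^2 - x*y^4 - 2*x*y^2*z^2 + x^2*y*z + y^3*z + y*z^3 + 4*x*y^2 - 3*y*z - x
next, tr(b^2 a^-1 b a b^-1 a^-1) = tr(b^2 a^-1 b a b^-1) tr(a) - tr(b^2 a^-1 b a b^-1 a) = -x^2*y^3*z + x^3*y^2 + x*y^4 + 2*x*y^2*z^2 - y^3*z - y*z^3 - x^3 - 4*x*y^2 - x*z^2 + 3*y*z + 3*x
tr(a b^-1 a^-2 b^2 a^-1 b) = tr(b^2 a^-1 b a b^-1 a^-1) tr(a) - tr(b^2 a^-1 b a b^-1) = -x^3*y^3*z + x^4*y^2 + x^2*y^4 + 2*x^2*y^2*z^2 - x*y^3*z - x*y*z^3 - x^4 - 4*x^2*y^2 - x^2*z^2 + 2*x*y*z + 4*x^2 + z^2 - 2
and tr(b^-1 a^-2 b^2 a^-1 b^-1 a) = tr(a b^-1 a^-2 b^2 a^-1) tr(b) - tr(a b^-1 a^-2 b^2 a^-1 b) = x^3*y^3*z - x^4*y^2 - x^2*y^4 - 2*x^2*y^2*z^2 + x*y^3*z + x*y*z^3 + x^4 + 5*x^2*y^2 + x^2*z^2 - 3*x*y*z - 4*x^2 - y^2 - z^2 + 2
and tr(b^2 a^-1 b^-1 a^-1 b^-1 a^-2) = tr(b^-1 a^-2 b^2 a^-1 b^-1) tr(a) - tr(b^-1 a^-2 b^2 a^-1 b^-1 a) = x^2*y^2*z^2 - x*y^3*z - x*y*z^3 - x^2*y^2 - x^2*z^2 + 3*x*y*z + x^2 + y^2 + z^2 - 2
and tr(b^-1 a^-2 b^2 a) = tr(b^2 a b^-1 a^-1) tr(a) - tr(b^2 a b^-1) = -x^2*y^2*z + x^3*y + x*y^3 + x*y*z^2 - 3*x*y - z
and tr(a^-1 b^2 a^-1 b^-1 a^-1) = tr(b^-1 a^-2 b^2) tr(a) - tr(b^-1 a^-2 b^2 a) = x^2*y^2*z - x*y^3 - x*y*z^2 - x^2*z + 2*x*y + z
and tr(a^-1 b^3) = tr(b^3) tr(a) - tr(b^3 a) = x*y^3 - y^2*z - 2*x*y + z
tr(b^2 a^-2 b) = tr(a^-1 b^3) tr(a) - tr(a^-1 b^3 a) = x^2*y^3 - x*y^2*z - 2*x^2*y - y^3 + x*z + 3*y
and tr(b a b^2 a^-1) = tr(b a b^2) tr(a) - tr(b a b^2 a) = x*y^2*z - x^2*y - y*z^2 + y
tr(b^2 a^-2 b a) = tr(b a b^2 a^-1) tr(a) - tr(b a b^2) = x^2*y^2*z - x^3*y - x*y*z^2 - y^2*z + 2*x*y + z
tr(a^-1 b a^-1 b^2 a^-1) = tr(b^2 a^-2 b) tr(a) - tr(b^2 a^-2 b a) = x^3*y^3 - 2*x^2*y^2*z - x^3*y - x*y^3 + x*y*z^2 + x^2*z + y^2*z + x*y - z
tr(b^4) = tr(b) tr(b^3) - tr(b^2) = y^4 - 4*y^2 + 2
next, tr(b^4 a) = tr(b) tr(b a b^2) - tr(b a b) = y^3*z - x*y^2 - 2*y*z + x
and tr(b^2 a^-1 b^2) = tr(b^4) tr(a) - tr(b^4 a) = x*y^4 - y^3*z - 3*x*y^2 + 2*y*z + x
next, tr(b^2 a b^2 a) = tr(b) tr(a b^2 a b) - tr(a b^2 a) = y^2*z^2 - 2*x*y*z + x^2 - 2
next, tr(b^2 a^-1 b^2 a) = tr(b^2 a b^2) tr(a) - tr(b^2 a b^2 a) = x*y^3*z - x^2*y^2 - y^2*z^2 + 2
tr(b a^-1 b^2 a^-1 b) = tr(b^2 a^-1 b^2) tr(a) - tr(b^2 a^-1 b^2 a) = x^2*y^4 - 2*x*y^3*z - 2*x^2*y^2 + y^2*z^2 + 2*x*y*z + x^2 - 2
tr(b^2 a^-1 b a b) = tr(b a b^3) tr(a) - tr(b a b^3 a) = x*y^3*z - x^2*y^2 - y^2*z^2 - x*y*z + x^2 + y^2 + z^2 - 2
tr(b^2 a^-1 b a b a) = tr(b a b a b^2) tr(a) - tr(b a b a b^2 a) = x*y^2*z^2 - x^2*y*z - y*z^3 - x*y^2 + 2*y*z + x
tr(b a^-1 b^2 a^-1 b a) = tr(b^2 a^-1 b a b) tr(a) - tr(b^2 a^-1 b a b a) = x^2*y^3*z - x^3*y^2 - 2*x*y^2*z^2 + y*z^3 + x^3 + 2*x*y^2 + x*z^2 - 2*y*z - 3*x
tr(a^-1 b a^-1 b^2 a^-1 b) = tr(b a^-1 b^2 a^-1 b) tr(a) - tr(b a^-1 b^2 a^-1 b a) = x^3*y^4 - 3*x^2*y^3*z - x^3*y^2 + 3*x*y^2*z^2 + 2*x^2*y*z - y*z^3 - 2*x*y^2 - x*z^2 + 2*y*z + x
next, tr(a^-1 b^2 a^-1 b^-1 a^-1 b) = tr(a^-1 b a^-1 b^2 a^-1) tr(b) - tr(a^-1 b a^-1 b^2 a^-1 b) = x^2*y^3*z - x*y^4 - 2*x*y^2*z^2 - x^2*y*z + y^3*z + y*z^3 + 3*x*y^2 + x*z^2 - 3*y*z - x
next, tr(b^2 a^-1 b^-1 a^-1 b^-1 a^-1) = tr(a^-1 b^2 a^-1 b^-1 a^-1) tr(b) - tr(a^-1 b^2 a^-1 b^-1 a^-1 b) = x*y^2*z^2 - y^3*z - y*z^3 - x*y^2 - x*z^2 + 4*y*z + x
next, tr(a^-1 b^-1 a^-3 b^2 a^-1 b^-1) = tr(b^2 a^-1 b^-1 a^-1 b^-1 a^-2) tr(a) - tr(b^2 a^-1 b^-1 a^-1 b^-1 a^-1) = x^3*y^2*z^2 - x^2*y^3*z - x^2*y*z^3 - x^3*y^2 - x^3*z^2 - x*y^2*z^2 + 3*x^2*y*z + y^3*z + y*z^3 + x^3 + 2*x*y^2 + 2*x*z^2 - 4*y*z - 3*x

x^3*y^2*z^2 - x^2*y^3*z - x^2*y*z^3 - x^3*y^2 - x^3*z^2 - x*y^2*z^2 + 3*x^2*y*z + y^3*z + y*z^3 + x^3 + 2*x*y^2 + 2*x*z^2 - 4*y*z - 3*x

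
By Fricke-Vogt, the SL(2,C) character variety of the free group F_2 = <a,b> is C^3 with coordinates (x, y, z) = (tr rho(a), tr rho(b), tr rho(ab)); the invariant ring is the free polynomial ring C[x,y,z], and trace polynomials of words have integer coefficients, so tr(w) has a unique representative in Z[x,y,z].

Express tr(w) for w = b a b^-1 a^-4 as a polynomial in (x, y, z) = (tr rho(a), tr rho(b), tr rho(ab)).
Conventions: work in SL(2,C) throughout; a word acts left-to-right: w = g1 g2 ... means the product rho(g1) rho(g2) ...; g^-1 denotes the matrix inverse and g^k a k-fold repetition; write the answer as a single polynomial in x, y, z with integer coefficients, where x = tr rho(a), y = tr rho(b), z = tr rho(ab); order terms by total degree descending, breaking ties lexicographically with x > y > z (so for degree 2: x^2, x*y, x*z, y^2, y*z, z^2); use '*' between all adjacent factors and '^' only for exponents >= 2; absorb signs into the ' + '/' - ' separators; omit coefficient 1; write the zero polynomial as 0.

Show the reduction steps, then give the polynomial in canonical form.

-x^4*y*z + x^5 + x^3*y^2 + x^3*z^2 + 2*x^2*y*z - 5*x^3 - 2*x*y^2 - 2*x*z^2 + 5*x

trace(a b a) = trace(a)*trace(b a) - trace(b) = x*z - y
trace(a b a b) = trace(a b)*trace(a b) - trace(1)   [split at repeated a] = z^2 - 2
trace(b a b^-1 a) = trace(a b a)*trace(b) - trace(a b a b) = x*y*z - y^2 - z^2 + 2
next, trace(b a b^-1 a^-1) = trace(b a b^-1)*trace(a) - trace(b a b^-1 a) = -x*y*z + x^2 + y^2 + z^2 - 2
next, trace(a^-2 b a b^-1) = trace(b a b^-1 a^-1)*trace(a) - trace(b a b^-1) = -x^2*y*z + x^3 + x*y^2 + x*z^2 - 3*x
and trace(a^-2 b a b^-1 a^-1) = trace(a^-2 b a b^-1)*trace(a) - trace(a^-2 b a b^-1 a) = -x^3*y*z + x^4 + x^2*y^2 + x^2*z^2 + x*y*z - 4*x^2 - y^2 - z^2 + 2
and trace(b a b^-1 a^-4) = trace(a^-2 b a b^-1 a^-1)*trace(a) - trace(a^-2 b a b^-1) = -x^4*y*z + x^5 + x^3*y^2 + x^3*z^2 + 2*x^2*y*z - 5*x^3 - 2*x*y^2 - 2*x*z^2 + 5*x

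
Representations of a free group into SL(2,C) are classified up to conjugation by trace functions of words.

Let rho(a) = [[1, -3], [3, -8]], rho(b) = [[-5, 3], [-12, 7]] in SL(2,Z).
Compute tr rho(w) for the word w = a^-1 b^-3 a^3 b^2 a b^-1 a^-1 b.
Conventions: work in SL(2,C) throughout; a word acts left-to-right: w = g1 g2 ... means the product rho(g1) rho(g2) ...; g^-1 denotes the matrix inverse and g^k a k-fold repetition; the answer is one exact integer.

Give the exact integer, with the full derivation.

628706

rho(a^-1) = [[-8, 3], [-3, 1]]
... * rho(b^-1) = [[7, -3], [12, -5]]  ->  [[-20, 9], [-9, 4]]
... * rho(b^-1) = [[7, -3], [12, -5]]  ->  [[-32, 15], [-15, 7]]
... * rho(b^-1) = [[7, -3], [12, -5]]  ->  [[-44, 21], [-21, 10]]
... * rho(a) = [[1, -3], [3, -8]]  ->  [[19, -36], [9, -17]]
... * rho(a) = [[1, -3], [3, -8]]  ->  [[-89, 231], [-42, 109]]
... * rho(a) = [[1, -3], [3, -8]]  ->  [[604, -1581], [285, -746]]
... * rho(b) = [[-5, 3], [-12, 7]]  ->  [[15952, -9255], [7527, -4367]]
... * rho(b) = [[-5, 3], [-12, 7]]  ->  [[31300, -16929], [14769, -7988]]
... * rho(a) = [[1, -3], [3, -8]]  ->  [[-19487, 41532], [-9195, 19597]]
... * rho(b^-1) = [[7, -3], [12, -5]]  ->  [[361975, -149199], [170799, -70400]]
... * rho(a^-1) = [[-8, 3], [-3, 1]]  ->  [[-2448203, 936726], [-1155192, 441997]]
... * rho(b) = [[-5, 3], [-12, 7]]  ->  [[1000303, -787527], [471996, -371597]]
tr = 1000303 + -371597 = 628706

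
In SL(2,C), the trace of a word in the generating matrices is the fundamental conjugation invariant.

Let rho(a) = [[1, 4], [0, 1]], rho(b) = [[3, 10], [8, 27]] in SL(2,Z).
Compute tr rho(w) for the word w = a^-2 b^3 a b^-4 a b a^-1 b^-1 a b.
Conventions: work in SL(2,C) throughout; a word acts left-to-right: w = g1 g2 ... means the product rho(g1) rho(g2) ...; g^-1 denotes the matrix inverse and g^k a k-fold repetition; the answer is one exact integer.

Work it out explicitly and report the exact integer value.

rho(a^-1) = [[1, -4], [0, 1]]
... * rho(a^-1) = [[1, -4], [0, 1]]  ->  [[1, -8], [0, 1]]
... * rho(b) = [[3, 10], [8, 27]]  ->  [[-61, -206], [8, 27]]
... * rho(b) = [[3, 10], [8, 27]]  ->  [[-1831, -6172], [240, 809]]
... * rho(b) = [[3, 10], [8, 27]]  ->  [[-54869, -184954], [7192, 24243]]
... * rho(a) = [[1, 4], [0, 1]]  ->  [[-54869, -404430], [7192, 53011]]
... * rho(b^-1) = [[27, -10], [-8, 3]]  ->  [[1753977, -664600], [-229904, 87113]]
... * rho(b^-1) = [[27, -10], [-8, 3]]  ->  [[52674179, -19533570], [-6904312, 2560379]]
... * rho(b^-1) = [[27, -10], [-8, 3]]  ->  [[1578471393, -585342500], [-206899456, 76724257]]
... * rho(b^-1) = [[27, -10], [-8, 3]]  ->  [[47301467611, -17540741430], [-6200079368, 2299167331]]
... * rho(a) = [[1, 4], [0, 1]]  ->  [[47301467611, 171665129014], [-6200079368, -22501150141]]
... * rho(b) = [[3, 10], [8, 27]]  ->  [[1515225434945, 5107973159488], [-198609439232, -669531847487]]
... * rho(a^-1) = [[1, -4], [0, 1]]  ->  [[1515225434945, -952928580292], [-198609439232, 124905909441]]
... * rho(b^-1) = [[27, -10], [-8, 3]]  ->  [[48534515385851, -18011040090326], [-6361702134792, 2360812120643]]
... * rho(a) = [[1, 4], [0, 1]]  ->  [[48534515385851, 176127021453078], [-6361702134792, -23085996418525]]
... * rho(b) = [[3, 10], [8, 27]]  ->  [[1554619717782177, 5240774733091616], [-203773077752576, -686938924648095]]
tr = 1554619717782177 + -686938924648095 = 867680793134082

867680793134082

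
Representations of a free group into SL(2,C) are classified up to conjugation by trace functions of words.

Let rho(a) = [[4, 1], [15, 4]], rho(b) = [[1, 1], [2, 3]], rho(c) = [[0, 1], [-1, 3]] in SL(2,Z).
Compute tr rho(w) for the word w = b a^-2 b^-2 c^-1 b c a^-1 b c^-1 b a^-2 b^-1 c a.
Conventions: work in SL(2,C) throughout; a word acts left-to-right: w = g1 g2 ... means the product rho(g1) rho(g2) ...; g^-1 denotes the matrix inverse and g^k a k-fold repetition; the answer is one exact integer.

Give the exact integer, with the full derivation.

72100

rho(b) = [[1, 1], [2, 3]]
... * rho(a^-1) = [[4, -1], [-15, 4]]  ->  [[-11, 3], [-37, 10]]
... * rho(a^-1) = [[4, -1], [-15, 4]]  ->  [[-89, 23], [-298, 77]]
... * rho(b^-1) = [[3, -1], [-2, 1]]  ->  [[-313, 112], [-1048, 375]]
... * rho(b^-1) = [[3, -1], [-2, 1]]  ->  [[-1163, 425], [-3894, 1423]]
... * rho(c^-1) = [[3, -1], [1, 0]]  ->  [[-3064, 1163], [-10259, 3894]]
... * rho(b) = [[1, 1], [2, 3]]  ->  [[-738, 425], [-2471, 1423]]
... * rho(c) = [[0, 1], [-1, 3]]  ->  [[-425, 537], [-1423, 1798]]
... * rho(a^-1) = [[4, -1], [-15, 4]]  ->  [[-9755, 2573], [-32662, 8615]]
... * rho(b) = [[1, 1], [2, 3]]  ->  [[-4609, -2036], [-15432, -6817]]
... * rho(c^-1) = [[3, -1], [1, 0]]  ->  [[-15863, 4609], [-53113, 15432]]
... * rho(b) = [[1, 1], [2, 3]]  ->  [[-6645, -2036], [-22249, -6817]]
... * rho(a^-1) = [[4, -1], [-15, 4]]  ->  [[3960, -1499], [13259, -5019]]
... * rho(a^-1) = [[4, -1], [-15, 4]]  ->  [[38325, -9956], [128321, -33335]]
... * rho(b^-1) = [[3, -1], [-2, 1]]  ->  [[134887, -48281], [451633, -161656]]
... * rho(c) = [[0, 1], [-1, 3]]  ->  [[48281, -9956], [161656, -33335]]
... * rho(a) = [[4, 1], [15, 4]]  ->  [[43784, 8457], [146599, 28316]]
tr = 43784 + 28316 = 72100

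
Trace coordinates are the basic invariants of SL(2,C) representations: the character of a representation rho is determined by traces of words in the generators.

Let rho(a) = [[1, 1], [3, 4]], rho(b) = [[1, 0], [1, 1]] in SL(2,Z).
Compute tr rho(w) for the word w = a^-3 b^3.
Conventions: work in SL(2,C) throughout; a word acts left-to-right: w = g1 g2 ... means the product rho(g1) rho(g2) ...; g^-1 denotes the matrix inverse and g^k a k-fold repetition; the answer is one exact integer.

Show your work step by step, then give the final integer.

rho(a^-1) = [[4, -1], [-3, 1]]
... * rho(a^-1) = [[4, -1], [-3, 1]]  ->  [[19, -5], [-15, 4]]
... * rho(a^-1) = [[4, -1], [-3, 1]]  ->  [[91, -24], [-72, 19]]
... * rho(b) = [[1, 0], [1, 1]]  ->  [[67, -24], [-53, 19]]
... * rho(b) = [[1, 0], [1, 1]]  ->  [[43, -24], [-34, 19]]
... * rho(b) = [[1, 0], [1, 1]]  ->  [[19, -24], [-15, 19]]
tr = 19 + 19 = 38

38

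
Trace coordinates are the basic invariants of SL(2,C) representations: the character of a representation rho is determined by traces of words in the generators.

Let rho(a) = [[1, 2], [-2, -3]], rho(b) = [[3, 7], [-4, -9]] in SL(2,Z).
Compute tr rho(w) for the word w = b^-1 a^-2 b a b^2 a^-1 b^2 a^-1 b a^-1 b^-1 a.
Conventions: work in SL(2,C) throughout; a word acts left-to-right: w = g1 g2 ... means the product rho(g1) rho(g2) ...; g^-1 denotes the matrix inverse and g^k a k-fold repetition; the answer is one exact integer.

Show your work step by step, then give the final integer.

122310

rho(b^-1) = [[-9, -7], [4, 3]]
... * rho(a^-1) = [[-3, -2], [2, 1]]  ->  [[13, 11], [-6, -5]]
... * rho(a^-1) = [[-3, -2], [2, 1]]  ->  [[-17, -15], [8, 7]]
... * rho(b) = [[3, 7], [-4, -9]]  ->  [[9, 16], [-4, -7]]
... * rho(a) = [[1, 2], [-2, -3]]  ->  [[-23, -30], [10, 13]]
... * rho(b) = [[3, 7], [-4, -9]]  ->  [[51, 109], [-22, -47]]
... * rho(b) = [[3, 7], [-4, -9]]  ->  [[-283, -624], [122, 269]]
... * rho(a^-1) = [[-3, -2], [2, 1]]  ->  [[-399, -58], [172, 25]]
... * rho(b) = [[3, 7], [-4, -9]]  ->  [[-965, -2271], [416, 979]]
... * rho(b) = [[3, 7], [-4, -9]]  ->  [[6189, 13684], [-2668, -5899]]
... * rho(a^-1) = [[-3, -2], [2, 1]]  ->  [[8801, 1306], [-3794, -563]]
... * rho(b) = [[3, 7], [-4, -9]]  ->  [[21179, 49853], [-9130, -21491]]
... * rho(a^-1) = [[-3, -2], [2, 1]]  ->  [[36169, 7495], [-15592, -3231]]
... * rho(b^-1) = [[-9, -7], [4, 3]]  ->  [[-295541, -230698], [127404, 99451]]
... * rho(a) = [[1, 2], [-2, -3]]  ->  [[165855, 101012], [-71498, -43545]]
tr = 165855 + -43545 = 122310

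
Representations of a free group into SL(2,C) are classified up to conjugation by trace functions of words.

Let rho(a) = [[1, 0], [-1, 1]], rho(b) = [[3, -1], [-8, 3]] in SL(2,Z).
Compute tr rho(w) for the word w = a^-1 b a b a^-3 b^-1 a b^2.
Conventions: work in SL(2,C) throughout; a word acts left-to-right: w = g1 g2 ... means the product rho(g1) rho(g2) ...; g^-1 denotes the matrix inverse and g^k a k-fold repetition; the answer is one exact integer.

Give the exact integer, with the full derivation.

rho(a^-1) = [[1, 0], [1, 1]]
... * rho(b) = [[3, -1], [-8, 3]]  ->  [[3, -1], [-5, 2]]
... * rho(a) = [[1, 0], [-1, 1]]  ->  [[4, -1], [-7, 2]]
... * rho(b) = [[3, -1], [-8, 3]]  ->  [[20, -7], [-37, 13]]
... * rho(a^-1) = [[1, 0], [1, 1]]  ->  [[13, -7], [-24, 13]]
... * rho(a^-1) = [[1, 0], [1, 1]]  ->  [[6, -7], [-11, 13]]
... * rho(a^-1) = [[1, 0], [1, 1]]  ->  [[-1, -7], [2, 13]]
... * rho(b^-1) = [[3, 1], [8, 3]]  ->  [[-59, -22], [110, 41]]
... * rho(a) = [[1, 0], [-1, 1]]  ->  [[-37, -22], [69, 41]]
... * rho(b) = [[3, -1], [-8, 3]]  ->  [[65, -29], [-121, 54]]
... * rho(b) = [[3, -1], [-8, 3]]  ->  [[427, -152], [-795, 283]]
tr = 427 + 283 = 710

710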